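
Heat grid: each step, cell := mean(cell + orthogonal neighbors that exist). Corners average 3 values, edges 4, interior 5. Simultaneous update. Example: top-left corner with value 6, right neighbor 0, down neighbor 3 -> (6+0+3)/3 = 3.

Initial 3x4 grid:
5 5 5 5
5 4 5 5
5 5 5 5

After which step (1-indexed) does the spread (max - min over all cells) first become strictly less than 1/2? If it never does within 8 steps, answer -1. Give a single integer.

Step 1: max=5, min=19/4, spread=1/4
  -> spread < 1/2 first at step 1
Step 2: max=5, min=477/100, spread=23/100
Step 3: max=1987/400, min=23189/4800, spread=131/960
Step 4: max=35609/7200, min=209449/43200, spread=841/8640
Step 5: max=7106627/1440000, min=83857949/17280000, spread=56863/691200
Step 6: max=63810457/12960000, min=756065659/155520000, spread=386393/6220800
Step 7: max=25499641187/5184000000, min=302646276869/62208000000, spread=26795339/497664000
Step 8: max=1528113850333/311040000000, min=18178584285871/3732480000000, spread=254051069/5971968000

Answer: 1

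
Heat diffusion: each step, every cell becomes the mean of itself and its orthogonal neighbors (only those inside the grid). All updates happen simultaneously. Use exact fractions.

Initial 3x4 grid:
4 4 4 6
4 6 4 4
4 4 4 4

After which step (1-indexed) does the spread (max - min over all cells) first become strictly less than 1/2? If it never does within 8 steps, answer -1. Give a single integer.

Step 1: max=14/3, min=4, spread=2/3
Step 2: max=41/9, min=25/6, spread=7/18
  -> spread < 1/2 first at step 2
Step 3: max=4847/1080, min=5093/1200, spread=2633/10800
Step 4: max=239479/54000, min=154261/36000, spread=647/4320
Step 5: max=17166617/3888000, min=5570539/1296000, spread=455/3888
Step 6: max=1024744603/233280000, min=335379101/77760000, spread=186073/2332800
Step 7: max=61348037177/13996800000, min=20143818559/4665600000, spread=1833163/27993600
Step 8: max=3672607033243/839808000000, min=1210734609581/279936000000, spread=80806409/1679616000

Answer: 2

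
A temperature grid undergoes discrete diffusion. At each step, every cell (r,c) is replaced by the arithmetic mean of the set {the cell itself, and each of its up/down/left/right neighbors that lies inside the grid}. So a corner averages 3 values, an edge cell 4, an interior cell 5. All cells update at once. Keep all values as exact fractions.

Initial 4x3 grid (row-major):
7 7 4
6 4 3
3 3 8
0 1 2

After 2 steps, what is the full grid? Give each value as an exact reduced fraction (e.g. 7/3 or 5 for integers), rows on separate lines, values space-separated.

After step 1:
  20/3 11/2 14/3
  5 23/5 19/4
  3 19/5 4
  4/3 3/2 11/3
After step 2:
  103/18 643/120 179/36
  289/60 473/100 1081/240
  197/60 169/50 973/240
  35/18 103/40 55/18

Answer: 103/18 643/120 179/36
289/60 473/100 1081/240
197/60 169/50 973/240
35/18 103/40 55/18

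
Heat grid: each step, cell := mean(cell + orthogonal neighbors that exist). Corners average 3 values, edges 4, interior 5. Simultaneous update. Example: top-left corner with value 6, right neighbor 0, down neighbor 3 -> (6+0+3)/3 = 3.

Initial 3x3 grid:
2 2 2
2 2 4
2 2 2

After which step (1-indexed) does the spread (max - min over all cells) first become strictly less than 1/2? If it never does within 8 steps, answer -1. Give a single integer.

Step 1: max=8/3, min=2, spread=2/3
Step 2: max=307/120, min=2, spread=67/120
Step 3: max=2597/1080, min=207/100, spread=1807/5400
  -> spread < 1/2 first at step 3
Step 4: max=1021963/432000, min=5761/2700, spread=33401/144000
Step 5: max=9005933/3888000, min=583391/270000, spread=3025513/19440000
Step 6: max=3575326867/1555200000, min=31555949/14400000, spread=53531/497664
Step 7: max=212656925849/93312000000, min=8567116051/3888000000, spread=450953/5971968
Step 8: max=12706343560603/5598720000000, min=1034128610519/466560000000, spread=3799043/71663616

Answer: 3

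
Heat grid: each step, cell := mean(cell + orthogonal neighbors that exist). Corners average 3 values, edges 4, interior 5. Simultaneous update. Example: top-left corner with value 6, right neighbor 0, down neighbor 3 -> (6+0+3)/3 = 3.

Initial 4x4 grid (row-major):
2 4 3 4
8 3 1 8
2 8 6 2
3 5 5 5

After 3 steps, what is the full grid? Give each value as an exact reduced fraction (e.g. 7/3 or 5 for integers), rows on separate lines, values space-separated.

After step 1:
  14/3 3 3 5
  15/4 24/5 21/5 15/4
  21/4 24/5 22/5 21/4
  10/3 21/4 21/4 4
After step 2:
  137/36 58/15 19/5 47/12
  277/60 411/100 403/100 91/20
  257/60 49/10 239/50 87/20
  83/18 559/120 189/40 29/6
After step 3:
  553/135 1753/450 1171/300 184/45
  7567/1800 6457/1500 2127/500 2527/600
  1657/360 13639/3000 4557/1000 2777/600
  4879/1080 3401/720 5699/1200 1669/360

Answer: 553/135 1753/450 1171/300 184/45
7567/1800 6457/1500 2127/500 2527/600
1657/360 13639/3000 4557/1000 2777/600
4879/1080 3401/720 5699/1200 1669/360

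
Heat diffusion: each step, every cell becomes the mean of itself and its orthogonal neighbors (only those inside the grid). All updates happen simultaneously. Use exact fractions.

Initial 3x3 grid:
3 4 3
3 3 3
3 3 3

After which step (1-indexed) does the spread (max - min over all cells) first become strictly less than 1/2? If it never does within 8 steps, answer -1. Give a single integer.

Step 1: max=10/3, min=3, spread=1/3
  -> spread < 1/2 first at step 1
Step 2: max=787/240, min=3, spread=67/240
Step 3: max=6917/2160, min=607/200, spread=1807/10800
Step 4: max=2749963/864000, min=16561/5400, spread=33401/288000
Step 5: max=24557933/7776000, min=1663391/540000, spread=3025513/38880000
Step 6: max=9796126867/3110400000, min=89155949/28800000, spread=53531/995328
Step 7: max=585904925849/186624000000, min=24119116051/7776000000, spread=450953/11943936
Step 8: max=35101223560603/11197440000000, min=2900368610519/933120000000, spread=3799043/143327232

Answer: 1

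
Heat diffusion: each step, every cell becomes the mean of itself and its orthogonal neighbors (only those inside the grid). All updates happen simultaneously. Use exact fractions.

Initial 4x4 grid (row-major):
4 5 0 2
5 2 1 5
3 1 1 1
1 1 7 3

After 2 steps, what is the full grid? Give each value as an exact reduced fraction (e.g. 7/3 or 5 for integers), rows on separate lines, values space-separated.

After step 1:
  14/3 11/4 2 7/3
  7/2 14/5 9/5 9/4
  5/2 8/5 11/5 5/2
  5/3 5/2 3 11/3
After step 2:
  131/36 733/240 533/240 79/36
  101/30 249/100 221/100 533/240
  139/60 58/25 111/50 637/240
  20/9 263/120 341/120 55/18

Answer: 131/36 733/240 533/240 79/36
101/30 249/100 221/100 533/240
139/60 58/25 111/50 637/240
20/9 263/120 341/120 55/18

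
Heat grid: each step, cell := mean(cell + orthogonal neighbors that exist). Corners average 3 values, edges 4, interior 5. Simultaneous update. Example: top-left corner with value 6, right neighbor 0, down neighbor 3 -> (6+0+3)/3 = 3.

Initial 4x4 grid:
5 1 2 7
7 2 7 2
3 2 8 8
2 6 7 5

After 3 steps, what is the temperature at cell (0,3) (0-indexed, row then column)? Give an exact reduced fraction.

Step 1: cell (0,3) = 11/3
Step 2: cell (0,3) = 167/36
Step 3: cell (0,3) = 4751/1080
Full grid after step 3:
  4099/1080 26747/7200 30499/7200 4751/1080
  27647/7200 2501/600 13613/3000 37219/7200
  28999/7200 13313/3000 16157/3000 41083/7200
  4451/1080 33919/7200 40183/7200 6647/1080

Answer: 4751/1080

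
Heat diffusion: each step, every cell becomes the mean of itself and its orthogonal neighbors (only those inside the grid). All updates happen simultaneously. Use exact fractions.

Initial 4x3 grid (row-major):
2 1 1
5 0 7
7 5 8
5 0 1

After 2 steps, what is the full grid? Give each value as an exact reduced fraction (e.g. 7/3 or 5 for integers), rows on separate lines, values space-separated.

Answer: 43/18 77/30 8/3
229/60 161/50 317/80
17/4 211/50 65/16
49/12 55/16 11/3

Derivation:
After step 1:
  8/3 1 3
  7/2 18/5 4
  11/2 4 21/4
  4 11/4 3
After step 2:
  43/18 77/30 8/3
  229/60 161/50 317/80
  17/4 211/50 65/16
  49/12 55/16 11/3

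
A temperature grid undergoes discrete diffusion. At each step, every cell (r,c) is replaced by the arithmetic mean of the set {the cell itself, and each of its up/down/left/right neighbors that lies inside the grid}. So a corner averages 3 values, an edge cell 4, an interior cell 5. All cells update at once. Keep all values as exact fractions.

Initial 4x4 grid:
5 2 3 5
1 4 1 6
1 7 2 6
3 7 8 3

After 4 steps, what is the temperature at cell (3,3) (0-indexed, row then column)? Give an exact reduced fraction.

Step 1: cell (3,3) = 17/3
Step 2: cell (3,3) = 179/36
Step 3: cell (3,3) = 2737/540
Step 4: cell (3,3) = 78253/16200
Full grid after step 4:
  50101/16200 706489/216000 778201/216000 1561/405
  712339/216000 158011/45000 43573/11250 884311/216000
  810931/216000 91361/22500 195379/45000 985687/216000
  6781/1620 957541/216000 1032037/216000 78253/16200

Answer: 78253/16200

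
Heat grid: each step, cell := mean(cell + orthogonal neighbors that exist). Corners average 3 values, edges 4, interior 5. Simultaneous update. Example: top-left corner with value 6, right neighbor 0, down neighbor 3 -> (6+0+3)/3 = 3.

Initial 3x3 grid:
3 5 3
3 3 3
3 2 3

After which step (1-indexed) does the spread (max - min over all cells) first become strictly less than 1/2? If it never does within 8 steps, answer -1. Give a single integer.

Step 1: max=11/3, min=8/3, spread=1
Step 2: max=421/120, min=101/36, spread=253/360
Step 3: max=24077/7200, min=41479/14400, spread=89/192
  -> spread < 1/2 first at step 3
Step 4: max=1422169/432000, min=2561213/864000, spread=755/2304
Step 5: max=83813393/25920000, min=155714911/51840000, spread=6353/27648
Step 6: max=4981705621/1555200000, min=9461558117/3110400000, spread=53531/331776
Step 7: max=296475533237/93312000000, min=571812644599/186624000000, spread=450953/3981312
Step 8: max=17699011897489/5598720000000, min=34507623091853/11197440000000, spread=3799043/47775744

Answer: 3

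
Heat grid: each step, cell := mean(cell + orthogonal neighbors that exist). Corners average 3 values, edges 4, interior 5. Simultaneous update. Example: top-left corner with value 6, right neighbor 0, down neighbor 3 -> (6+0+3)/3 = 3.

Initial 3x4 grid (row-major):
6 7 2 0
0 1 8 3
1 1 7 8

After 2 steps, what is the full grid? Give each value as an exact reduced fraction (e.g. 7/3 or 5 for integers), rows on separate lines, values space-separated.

Answer: 31/9 959/240 847/240 32/9
13/5 161/50 113/25 997/240
31/18 377/120 187/40 67/12

Derivation:
After step 1:
  13/3 4 17/4 5/3
  2 17/5 21/5 19/4
  2/3 5/2 6 6
After step 2:
  31/9 959/240 847/240 32/9
  13/5 161/50 113/25 997/240
  31/18 377/120 187/40 67/12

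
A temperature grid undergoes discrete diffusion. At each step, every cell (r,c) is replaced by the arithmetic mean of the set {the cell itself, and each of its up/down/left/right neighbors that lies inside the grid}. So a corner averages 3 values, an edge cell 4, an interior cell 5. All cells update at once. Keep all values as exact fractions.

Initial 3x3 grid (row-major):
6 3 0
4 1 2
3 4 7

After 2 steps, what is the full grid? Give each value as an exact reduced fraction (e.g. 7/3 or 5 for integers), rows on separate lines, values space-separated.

Answer: 31/9 113/40 20/9
143/40 301/100 113/40
131/36 291/80 127/36

Derivation:
After step 1:
  13/3 5/2 5/3
  7/2 14/5 5/2
  11/3 15/4 13/3
After step 2:
  31/9 113/40 20/9
  143/40 301/100 113/40
  131/36 291/80 127/36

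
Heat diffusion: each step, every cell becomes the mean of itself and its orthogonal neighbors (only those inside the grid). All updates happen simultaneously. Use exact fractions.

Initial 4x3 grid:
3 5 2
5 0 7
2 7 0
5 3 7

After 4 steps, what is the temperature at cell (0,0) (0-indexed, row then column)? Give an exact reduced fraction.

Step 1: cell (0,0) = 13/3
Step 2: cell (0,0) = 28/9
Step 3: cell (0,0) = 8123/2160
Step 4: cell (0,0) = 112321/32400
Full grid after step 4:
  112321/32400 178217/48000 227167/64800
  819029/216000 105167/30000 207601/54000
  797489/216000 22661/5625 101233/27000
  132391/32400 1680773/432000 268457/64800

Answer: 112321/32400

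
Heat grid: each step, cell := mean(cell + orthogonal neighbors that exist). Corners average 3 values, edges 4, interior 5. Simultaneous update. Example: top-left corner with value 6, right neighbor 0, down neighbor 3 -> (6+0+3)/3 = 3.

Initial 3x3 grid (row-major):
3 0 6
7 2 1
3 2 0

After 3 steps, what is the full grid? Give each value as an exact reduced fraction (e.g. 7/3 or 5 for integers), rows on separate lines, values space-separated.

After step 1:
  10/3 11/4 7/3
  15/4 12/5 9/4
  4 7/4 1
After step 2:
  59/18 649/240 22/9
  809/240 129/50 479/240
  19/6 183/80 5/3
After step 3:
  3367/1080 39623/14400 643/270
  44623/14400 7763/3000 31273/14400
  353/120 11641/4800 119/60

Answer: 3367/1080 39623/14400 643/270
44623/14400 7763/3000 31273/14400
353/120 11641/4800 119/60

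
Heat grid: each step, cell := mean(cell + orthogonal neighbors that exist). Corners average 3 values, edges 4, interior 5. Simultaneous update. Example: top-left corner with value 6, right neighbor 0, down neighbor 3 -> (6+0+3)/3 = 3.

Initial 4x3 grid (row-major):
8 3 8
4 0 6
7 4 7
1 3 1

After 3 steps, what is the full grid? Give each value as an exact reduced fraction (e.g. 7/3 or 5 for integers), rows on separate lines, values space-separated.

Answer: 553/120 69227/14400 5267/1080
3549/800 26203/6000 33841/7200
27751/7200 24173/6000 29251/7200
1963/540 50017/14400 1019/270

Derivation:
After step 1:
  5 19/4 17/3
  19/4 17/5 21/4
  4 21/5 9/2
  11/3 9/4 11/3
After step 2:
  29/6 1129/240 47/9
  343/80 447/100 1129/240
  997/240 367/100 1057/240
  119/36 827/240 125/36
After step 3:
  553/120 69227/14400 5267/1080
  3549/800 26203/6000 33841/7200
  27751/7200 24173/6000 29251/7200
  1963/540 50017/14400 1019/270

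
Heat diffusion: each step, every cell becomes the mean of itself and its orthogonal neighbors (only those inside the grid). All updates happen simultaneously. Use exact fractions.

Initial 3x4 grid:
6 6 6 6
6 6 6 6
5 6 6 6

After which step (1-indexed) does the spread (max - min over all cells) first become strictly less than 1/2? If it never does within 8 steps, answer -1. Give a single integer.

Answer: 1

Derivation:
Step 1: max=6, min=17/3, spread=1/3
  -> spread < 1/2 first at step 1
Step 2: max=6, min=103/18, spread=5/18
Step 3: max=6, min=1255/216, spread=41/216
Step 4: max=6, min=151303/25920, spread=4217/25920
Step 5: max=43121/7200, min=9122051/1555200, spread=38417/311040
Step 6: max=861403/144000, min=548671789/93312000, spread=1903471/18662400
Step 7: max=25804241/4320000, min=32991330911/5598720000, spread=18038617/223948800
Step 8: max=2319873241/388800000, min=1982271017149/335923200000, spread=883978523/13436928000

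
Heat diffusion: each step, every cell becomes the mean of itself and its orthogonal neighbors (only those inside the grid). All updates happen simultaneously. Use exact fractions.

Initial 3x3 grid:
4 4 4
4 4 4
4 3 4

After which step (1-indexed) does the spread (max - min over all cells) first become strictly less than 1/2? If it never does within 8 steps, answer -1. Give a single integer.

Answer: 1

Derivation:
Step 1: max=4, min=11/3, spread=1/3
  -> spread < 1/2 first at step 1
Step 2: max=4, min=893/240, spread=67/240
Step 3: max=793/200, min=8203/2160, spread=1807/10800
Step 4: max=21239/5400, min=3298037/864000, spread=33401/288000
Step 5: max=2116609/540000, min=29874067/7776000, spread=3025513/38880000
Step 6: max=112444051/28800000, min=11976673133/3110400000, spread=53531/995328
Step 7: max=30312883949/7776000000, min=720463074151/186624000000, spread=450953/11943936
Step 8: max=3631471389481/933120000000, min=43280856439397/11197440000000, spread=3799043/143327232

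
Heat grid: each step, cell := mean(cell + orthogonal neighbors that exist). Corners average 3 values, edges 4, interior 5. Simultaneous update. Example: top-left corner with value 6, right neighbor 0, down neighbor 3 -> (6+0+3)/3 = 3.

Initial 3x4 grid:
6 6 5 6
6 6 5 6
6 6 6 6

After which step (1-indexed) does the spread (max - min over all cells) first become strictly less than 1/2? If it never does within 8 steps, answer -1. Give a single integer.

Answer: 2

Derivation:
Step 1: max=6, min=11/2, spread=1/2
Step 2: max=6, min=1351/240, spread=89/240
  -> spread < 1/2 first at step 2
Step 3: max=1427/240, min=766/135, spread=587/2160
Step 4: max=14207/2400, min=737783/129600, spread=5879/25920
Step 5: max=19888/3375, min=44458447/7776000, spread=272701/1555200
Step 6: max=76150753/12960000, min=2674904033/466560000, spread=2660923/18662400
Step 7: max=506385203/86400000, min=160903070947/27993600000, spread=126629393/1119744000
Step 8: max=272945816693/46656000000, min=9672080800073/1679616000000, spread=1231748807/13436928000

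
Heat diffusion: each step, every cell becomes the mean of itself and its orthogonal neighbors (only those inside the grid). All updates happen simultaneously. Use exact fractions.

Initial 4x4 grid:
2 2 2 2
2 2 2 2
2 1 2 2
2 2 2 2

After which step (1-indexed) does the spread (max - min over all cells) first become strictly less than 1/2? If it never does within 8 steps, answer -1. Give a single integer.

Step 1: max=2, min=7/4, spread=1/4
  -> spread < 1/2 first at step 1
Step 2: max=2, min=89/50, spread=11/50
Step 3: max=2, min=4433/2400, spread=367/2400
Step 4: max=1187/600, min=20029/10800, spread=1337/10800
Step 5: max=35531/18000, min=606331/324000, spread=33227/324000
Step 6: max=211951/108000, min=18225673/9720000, spread=849917/9720000
Step 7: max=3171467/1620000, min=549485653/291600000, spread=21378407/291600000
Step 8: max=948311657/486000000, min=16529537629/8748000000, spread=540072197/8748000000

Answer: 1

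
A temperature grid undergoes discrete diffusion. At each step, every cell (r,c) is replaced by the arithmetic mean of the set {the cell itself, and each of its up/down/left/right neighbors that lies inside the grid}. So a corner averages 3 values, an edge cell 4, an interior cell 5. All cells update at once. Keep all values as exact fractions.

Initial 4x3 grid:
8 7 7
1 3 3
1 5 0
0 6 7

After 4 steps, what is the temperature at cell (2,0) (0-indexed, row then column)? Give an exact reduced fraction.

Step 1: cell (2,0) = 7/4
Step 2: cell (2,0) = 31/12
Step 3: cell (2,0) = 694/225
Step 4: cell (2,0) = 356893/108000
Full grid after step 4:
  566611/129600 437311/96000 594911/129600
  416983/108000 483227/120000 227179/54000
  356893/108000 641503/180000 204509/54000
  206693/64800 1474577/432000 239243/64800

Answer: 356893/108000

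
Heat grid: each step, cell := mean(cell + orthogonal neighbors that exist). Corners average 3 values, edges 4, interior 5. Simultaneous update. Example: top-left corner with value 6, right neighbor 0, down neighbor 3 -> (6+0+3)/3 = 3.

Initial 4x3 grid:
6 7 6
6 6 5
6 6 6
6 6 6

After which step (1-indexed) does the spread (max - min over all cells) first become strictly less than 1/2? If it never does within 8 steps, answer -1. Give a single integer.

Answer: 2

Derivation:
Step 1: max=19/3, min=23/4, spread=7/12
Step 2: max=223/36, min=47/8, spread=23/72
  -> spread < 1/2 first at step 2
Step 3: max=2653/432, min=1417/240, spread=32/135
Step 4: max=31615/5184, min=12817/2160, spread=4271/25920
Step 5: max=9443713/1555200, min=385207/64800, spread=39749/311040
Step 6: max=564947147/93312000, min=11573959/1944000, spread=1879423/18662400
Step 7: max=33825523393/5598720000, min=347724883/58320000, spread=3551477/44789760
Step 8: max=2026446325187/335923200000, min=41776781869/6998400000, spread=846431819/13436928000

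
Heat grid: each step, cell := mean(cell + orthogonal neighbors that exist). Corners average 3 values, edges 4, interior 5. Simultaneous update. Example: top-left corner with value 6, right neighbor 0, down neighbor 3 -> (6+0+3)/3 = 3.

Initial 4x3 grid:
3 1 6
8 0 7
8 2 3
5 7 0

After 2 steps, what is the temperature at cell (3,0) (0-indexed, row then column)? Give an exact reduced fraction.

Step 1: cell (3,0) = 20/3
Step 2: cell (3,0) = 191/36
Full grid after step 2:
  15/4 443/120 67/18
  181/40 377/100 229/60
  127/24 397/100 43/12
  191/36 35/8 59/18

Answer: 191/36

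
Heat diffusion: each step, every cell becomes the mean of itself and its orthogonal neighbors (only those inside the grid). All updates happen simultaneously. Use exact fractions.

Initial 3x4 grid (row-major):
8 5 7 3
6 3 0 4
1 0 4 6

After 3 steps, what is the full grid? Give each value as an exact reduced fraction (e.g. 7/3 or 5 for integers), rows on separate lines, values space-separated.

After step 1:
  19/3 23/4 15/4 14/3
  9/2 14/5 18/5 13/4
  7/3 2 5/2 14/3
After step 2:
  199/36 559/120 533/120 35/9
  479/120 373/100 159/50 971/240
  53/18 289/120 383/120 125/36
After step 3:
  638/135 8261/1800 1819/450 8911/2160
  29149/7200 10781/3000 22307/6000 52513/14400
  841/270 11047/3600 11027/3600 7711/2160

Answer: 638/135 8261/1800 1819/450 8911/2160
29149/7200 10781/3000 22307/6000 52513/14400
841/270 11047/3600 11027/3600 7711/2160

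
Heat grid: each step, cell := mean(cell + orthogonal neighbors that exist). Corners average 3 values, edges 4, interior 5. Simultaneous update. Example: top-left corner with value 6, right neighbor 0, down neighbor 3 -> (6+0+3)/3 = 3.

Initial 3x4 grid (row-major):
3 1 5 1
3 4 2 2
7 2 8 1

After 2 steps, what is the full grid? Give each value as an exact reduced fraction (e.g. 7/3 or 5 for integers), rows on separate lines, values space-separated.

After step 1:
  7/3 13/4 9/4 8/3
  17/4 12/5 21/5 3/2
  4 21/4 13/4 11/3
After step 2:
  59/18 307/120 371/120 77/36
  779/240 387/100 68/25 361/120
  9/2 149/40 491/120 101/36

Answer: 59/18 307/120 371/120 77/36
779/240 387/100 68/25 361/120
9/2 149/40 491/120 101/36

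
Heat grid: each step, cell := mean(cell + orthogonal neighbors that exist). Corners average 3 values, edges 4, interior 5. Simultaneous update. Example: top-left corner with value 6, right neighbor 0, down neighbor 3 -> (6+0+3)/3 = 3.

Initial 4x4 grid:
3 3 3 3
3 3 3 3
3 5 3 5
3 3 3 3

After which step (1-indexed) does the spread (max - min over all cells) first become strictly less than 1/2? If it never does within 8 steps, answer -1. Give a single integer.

Step 1: max=19/5, min=3, spread=4/5
Step 2: max=217/60, min=3, spread=37/60
Step 3: max=3779/1080, min=613/200, spread=293/675
  -> spread < 1/2 first at step 3
Step 4: max=74059/21600, min=11191/3600, spread=6913/21600
Step 5: max=665767/194400, min=63001/20000, spread=333733/1215000
Step 6: max=98873009/29160000, min=10262383/3240000, spread=3255781/14580000
Step 7: max=2956311299/874800000, min=310176733/97200000, spread=82360351/437400000
Step 8: max=88197022841/26244000000, min=9338651911/2916000000, spread=2074577821/13122000000

Answer: 3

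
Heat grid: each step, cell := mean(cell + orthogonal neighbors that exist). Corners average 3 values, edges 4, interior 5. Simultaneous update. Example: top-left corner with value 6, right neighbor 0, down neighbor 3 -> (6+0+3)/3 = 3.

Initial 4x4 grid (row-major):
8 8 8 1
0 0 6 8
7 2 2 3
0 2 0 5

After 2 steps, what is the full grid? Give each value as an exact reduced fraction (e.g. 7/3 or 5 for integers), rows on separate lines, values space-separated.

Answer: 181/36 1217/240 1333/240 191/36
109/30 407/100 417/100 73/15
29/10 233/100 67/20 107/30
25/12 177/80 511/240 113/36

Derivation:
After step 1:
  16/3 6 23/4 17/3
  15/4 16/5 24/5 9/2
  9/4 13/5 13/5 9/2
  3 1 9/4 8/3
After step 2:
  181/36 1217/240 1333/240 191/36
  109/30 407/100 417/100 73/15
  29/10 233/100 67/20 107/30
  25/12 177/80 511/240 113/36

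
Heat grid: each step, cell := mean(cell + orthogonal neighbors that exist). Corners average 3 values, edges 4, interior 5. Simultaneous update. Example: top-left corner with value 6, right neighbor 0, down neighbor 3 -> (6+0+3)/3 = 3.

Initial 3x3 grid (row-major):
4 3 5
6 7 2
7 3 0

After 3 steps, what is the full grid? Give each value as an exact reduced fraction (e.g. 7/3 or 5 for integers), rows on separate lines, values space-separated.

After step 1:
  13/3 19/4 10/3
  6 21/5 7/2
  16/3 17/4 5/3
After step 2:
  181/36 997/240 139/36
  149/30 227/50 127/40
  187/36 309/80 113/36
After step 3:
  10187/2160 63299/14400 8057/2160
  4439/900 12419/3000 2943/800
  10097/2160 20083/4800 7327/2160

Answer: 10187/2160 63299/14400 8057/2160
4439/900 12419/3000 2943/800
10097/2160 20083/4800 7327/2160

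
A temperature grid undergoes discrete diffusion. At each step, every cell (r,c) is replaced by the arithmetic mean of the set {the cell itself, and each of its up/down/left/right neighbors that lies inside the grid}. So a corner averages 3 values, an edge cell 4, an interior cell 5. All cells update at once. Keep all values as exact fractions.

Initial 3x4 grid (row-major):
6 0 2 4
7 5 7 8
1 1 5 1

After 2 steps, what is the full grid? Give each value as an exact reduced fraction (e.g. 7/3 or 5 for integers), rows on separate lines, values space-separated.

After step 1:
  13/3 13/4 13/4 14/3
  19/4 4 27/5 5
  3 3 7/2 14/3
After step 2:
  37/9 89/24 497/120 155/36
  193/48 102/25 423/100 74/15
  43/12 27/8 497/120 79/18

Answer: 37/9 89/24 497/120 155/36
193/48 102/25 423/100 74/15
43/12 27/8 497/120 79/18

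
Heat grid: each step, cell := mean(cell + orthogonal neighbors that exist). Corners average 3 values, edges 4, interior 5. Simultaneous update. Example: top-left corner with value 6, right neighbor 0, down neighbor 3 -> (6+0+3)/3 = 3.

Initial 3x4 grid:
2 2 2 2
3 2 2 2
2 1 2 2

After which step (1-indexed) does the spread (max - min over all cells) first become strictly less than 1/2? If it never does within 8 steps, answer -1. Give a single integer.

Answer: 2

Derivation:
Step 1: max=7/3, min=7/4, spread=7/12
Step 2: max=79/36, min=15/8, spread=23/72
  -> spread < 1/2 first at step 2
Step 3: max=925/432, min=457/240, spread=32/135
Step 4: max=10879/5184, min=4177/2160, spread=4271/25920
Step 5: max=3222913/1555200, min=126007/64800, spread=39749/311040
Step 6: max=191699147/93312000, min=3797959/1944000, spread=1879423/18662400
Step 7: max=11430643393/5598720000, min=114444883/58320000, spread=3551477/44789760
Step 8: max=682753525187/335923200000, min=13783181869/6998400000, spread=846431819/13436928000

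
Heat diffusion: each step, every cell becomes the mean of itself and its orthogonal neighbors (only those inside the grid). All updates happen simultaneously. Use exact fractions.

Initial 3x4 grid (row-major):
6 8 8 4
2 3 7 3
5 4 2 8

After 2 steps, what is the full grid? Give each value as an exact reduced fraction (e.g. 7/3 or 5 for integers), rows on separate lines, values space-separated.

Answer: 187/36 347/60 113/20 23/4
89/20 463/100 269/50 583/120
67/18 1033/240 1061/240 181/36

Derivation:
After step 1:
  16/3 25/4 27/4 5
  4 24/5 23/5 11/2
  11/3 7/2 21/4 13/3
After step 2:
  187/36 347/60 113/20 23/4
  89/20 463/100 269/50 583/120
  67/18 1033/240 1061/240 181/36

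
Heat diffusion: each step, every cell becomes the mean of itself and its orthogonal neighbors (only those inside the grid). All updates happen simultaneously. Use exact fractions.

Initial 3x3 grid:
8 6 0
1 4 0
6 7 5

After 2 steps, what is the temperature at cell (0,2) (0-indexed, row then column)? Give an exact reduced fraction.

Answer: 35/12

Derivation:
Step 1: cell (0,2) = 2
Step 2: cell (0,2) = 35/12
Full grid after step 2:
  19/4 151/40 35/12
  1081/240 103/25 237/80
  179/36 533/120 47/12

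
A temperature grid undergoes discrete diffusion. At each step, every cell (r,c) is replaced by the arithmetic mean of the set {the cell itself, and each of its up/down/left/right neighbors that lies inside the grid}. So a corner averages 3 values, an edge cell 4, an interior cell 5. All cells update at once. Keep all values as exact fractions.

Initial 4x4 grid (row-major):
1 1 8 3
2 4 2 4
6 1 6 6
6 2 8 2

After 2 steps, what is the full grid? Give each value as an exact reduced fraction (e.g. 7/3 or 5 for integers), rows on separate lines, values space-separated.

After step 1:
  4/3 7/2 7/2 5
  13/4 2 24/5 15/4
  15/4 19/5 23/5 9/2
  14/3 17/4 9/2 16/3
After step 2:
  97/36 31/12 21/5 49/12
  31/12 347/100 373/100 361/80
  58/15 92/25 111/25 1091/240
  38/9 1033/240 1121/240 43/9

Answer: 97/36 31/12 21/5 49/12
31/12 347/100 373/100 361/80
58/15 92/25 111/25 1091/240
38/9 1033/240 1121/240 43/9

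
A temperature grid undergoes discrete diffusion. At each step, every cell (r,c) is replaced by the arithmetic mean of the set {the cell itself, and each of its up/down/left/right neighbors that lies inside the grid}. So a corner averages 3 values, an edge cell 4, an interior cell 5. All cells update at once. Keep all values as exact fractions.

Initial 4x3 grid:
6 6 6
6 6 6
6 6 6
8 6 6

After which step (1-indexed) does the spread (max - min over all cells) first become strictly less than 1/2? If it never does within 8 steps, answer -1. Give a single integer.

Answer: 3

Derivation:
Step 1: max=20/3, min=6, spread=2/3
Step 2: max=59/9, min=6, spread=5/9
Step 3: max=689/108, min=6, spread=41/108
  -> spread < 1/2 first at step 3
Step 4: max=81977/12960, min=6, spread=4217/12960
Step 5: max=4874749/777600, min=21679/3600, spread=38417/155520
Step 6: max=291136211/46656000, min=434597/72000, spread=1903471/9331200
Step 7: max=17397149089/2799360000, min=13075759/2160000, spread=18038617/111974400
Step 8: max=1041037782851/167961600000, min=1179326759/194400000, spread=883978523/6718464000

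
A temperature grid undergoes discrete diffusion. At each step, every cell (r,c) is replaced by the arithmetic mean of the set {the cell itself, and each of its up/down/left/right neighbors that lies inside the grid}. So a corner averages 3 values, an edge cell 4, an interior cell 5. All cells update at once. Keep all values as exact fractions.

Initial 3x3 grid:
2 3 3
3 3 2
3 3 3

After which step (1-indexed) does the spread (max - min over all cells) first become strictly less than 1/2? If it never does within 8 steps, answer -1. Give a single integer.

Answer: 1

Derivation:
Step 1: max=3, min=8/3, spread=1/3
  -> spread < 1/2 first at step 1
Step 2: max=35/12, min=653/240, spread=47/240
Step 3: max=229/80, min=2939/1080, spread=61/432
Step 4: max=122767/43200, min=177763/64800, spread=511/5184
Step 5: max=7316149/2592000, min=10704911/3888000, spread=4309/62208
Step 6: max=145821901/51840000, min=644856367/233280000, spread=36295/746496
Step 7: max=26172750941/9331200000, min=38781356099/13996800000, spread=305773/8957952
Step 8: max=1567634070527/559872000000, min=2331326488603/839808000000, spread=2575951/107495424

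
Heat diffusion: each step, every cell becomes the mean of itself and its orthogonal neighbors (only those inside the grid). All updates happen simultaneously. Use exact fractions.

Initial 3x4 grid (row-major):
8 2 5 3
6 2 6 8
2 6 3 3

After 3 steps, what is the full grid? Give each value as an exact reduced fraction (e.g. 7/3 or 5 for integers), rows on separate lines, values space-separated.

Answer: 10019/2160 32447/7200 33137/7200 10313/2160
10679/2400 4441/1000 2263/500 1899/400
9409/2160 30397/7200 31987/7200 10063/2160

Derivation:
After step 1:
  16/3 17/4 4 16/3
  9/2 22/5 24/5 5
  14/3 13/4 9/2 14/3
After step 2:
  169/36 1079/240 1103/240 43/9
  189/40 106/25 227/50 99/20
  149/36 1009/240 1033/240 85/18
After step 3:
  10019/2160 32447/7200 33137/7200 10313/2160
  10679/2400 4441/1000 2263/500 1899/400
  9409/2160 30397/7200 31987/7200 10063/2160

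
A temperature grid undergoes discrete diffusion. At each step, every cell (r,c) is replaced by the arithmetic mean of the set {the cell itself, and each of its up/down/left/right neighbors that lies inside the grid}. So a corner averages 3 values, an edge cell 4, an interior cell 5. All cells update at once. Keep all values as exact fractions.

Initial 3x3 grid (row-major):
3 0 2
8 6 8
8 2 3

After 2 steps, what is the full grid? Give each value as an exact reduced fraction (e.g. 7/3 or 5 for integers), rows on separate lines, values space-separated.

After step 1:
  11/3 11/4 10/3
  25/4 24/5 19/4
  6 19/4 13/3
After step 2:
  38/9 291/80 65/18
  1243/240 233/50 1033/240
  17/3 1193/240 83/18

Answer: 38/9 291/80 65/18
1243/240 233/50 1033/240
17/3 1193/240 83/18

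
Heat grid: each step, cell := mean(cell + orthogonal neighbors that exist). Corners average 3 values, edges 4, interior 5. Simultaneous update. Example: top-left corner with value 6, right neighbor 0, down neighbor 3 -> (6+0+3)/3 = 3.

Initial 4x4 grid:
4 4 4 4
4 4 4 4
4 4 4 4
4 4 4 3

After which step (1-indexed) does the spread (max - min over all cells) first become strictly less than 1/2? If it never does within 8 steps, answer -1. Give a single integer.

Answer: 1

Derivation:
Step 1: max=4, min=11/3, spread=1/3
  -> spread < 1/2 first at step 1
Step 2: max=4, min=67/18, spread=5/18
Step 3: max=4, min=823/216, spread=41/216
Step 4: max=4, min=24877/6480, spread=1043/6480
Step 5: max=4, min=752047/194400, spread=25553/194400
Step 6: max=71921/18000, min=22656541/5832000, spread=645863/5832000
Step 7: max=479029/120000, min=682198309/174960000, spread=16225973/174960000
Step 8: max=215299/54000, min=20517722017/5248800000, spread=409340783/5248800000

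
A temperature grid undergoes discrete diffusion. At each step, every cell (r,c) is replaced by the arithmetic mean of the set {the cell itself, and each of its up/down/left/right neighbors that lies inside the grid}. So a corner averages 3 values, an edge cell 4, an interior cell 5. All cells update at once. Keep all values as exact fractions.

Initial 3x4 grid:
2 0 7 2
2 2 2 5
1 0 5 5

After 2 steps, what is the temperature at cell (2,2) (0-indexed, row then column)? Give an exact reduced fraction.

Answer: 71/20

Derivation:
Step 1: cell (2,2) = 3
Step 2: cell (2,2) = 71/20
Full grid after step 2:
  35/18 241/120 431/120 131/36
  317/240 119/50 293/100 521/120
  19/12 9/5 71/20 23/6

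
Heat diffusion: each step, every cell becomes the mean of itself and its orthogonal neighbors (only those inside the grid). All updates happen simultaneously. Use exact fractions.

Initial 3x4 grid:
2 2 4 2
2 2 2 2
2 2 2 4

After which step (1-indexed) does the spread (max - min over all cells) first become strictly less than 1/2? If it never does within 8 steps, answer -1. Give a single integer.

Step 1: max=8/3, min=2, spread=2/3
Step 2: max=307/120, min=2, spread=67/120
Step 3: max=2747/1080, min=49/24, spread=271/540
Step 4: max=161599/64800, min=2521/1200, spread=5093/12960
  -> spread < 1/2 first at step 4
Step 5: max=9587501/3888000, min=230611/108000, spread=257101/777600
Step 6: max=568213999/233280000, min=7027967/3240000, spread=497603/1866240
Step 7: max=33787637141/13996800000, min=71046113/32400000, spread=123828653/559872000
Step 8: max=2010757884319/839808000000, min=6454295413/2916000000, spread=1215366443/6718464000

Answer: 4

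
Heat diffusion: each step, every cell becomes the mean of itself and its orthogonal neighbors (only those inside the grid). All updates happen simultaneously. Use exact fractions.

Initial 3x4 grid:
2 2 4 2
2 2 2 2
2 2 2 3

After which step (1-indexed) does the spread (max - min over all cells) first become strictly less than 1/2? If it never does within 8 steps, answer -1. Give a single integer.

Step 1: max=8/3, min=2, spread=2/3
Step 2: max=151/60, min=2, spread=31/60
Step 3: max=5329/2160, min=97/48, spread=241/540
  -> spread < 1/2 first at step 3
Step 4: max=311363/129600, min=14951/7200, spread=8449/25920
Step 5: max=18486757/7776000, min=453977/216000, spread=428717/1555200
Step 6: max=1094626943/466560000, min=13817819/6480000, spread=3989759/18662400
Step 7: max=65145628837/27993600000, min=418211273/194400000, spread=196928221/1119744000
Step 8: max=3878860854383/1679616000000, min=12649533191/5832000000, spread=1886362363/13436928000

Answer: 3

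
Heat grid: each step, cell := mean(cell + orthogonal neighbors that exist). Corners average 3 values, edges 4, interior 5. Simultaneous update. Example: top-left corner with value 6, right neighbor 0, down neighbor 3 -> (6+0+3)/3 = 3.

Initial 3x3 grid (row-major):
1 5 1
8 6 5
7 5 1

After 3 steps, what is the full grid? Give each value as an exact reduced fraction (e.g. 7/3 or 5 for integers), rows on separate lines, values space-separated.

After step 1:
  14/3 13/4 11/3
  11/2 29/5 13/4
  20/3 19/4 11/3
After step 2:
  161/36 1043/240 61/18
  679/120 451/100 983/240
  203/36 1253/240 35/9
After step 3:
  10423/2160 60181/14400 4259/1080
  36503/7200 28597/6000 57181/14400
  11893/2160 69331/14400 2377/540

Answer: 10423/2160 60181/14400 4259/1080
36503/7200 28597/6000 57181/14400
11893/2160 69331/14400 2377/540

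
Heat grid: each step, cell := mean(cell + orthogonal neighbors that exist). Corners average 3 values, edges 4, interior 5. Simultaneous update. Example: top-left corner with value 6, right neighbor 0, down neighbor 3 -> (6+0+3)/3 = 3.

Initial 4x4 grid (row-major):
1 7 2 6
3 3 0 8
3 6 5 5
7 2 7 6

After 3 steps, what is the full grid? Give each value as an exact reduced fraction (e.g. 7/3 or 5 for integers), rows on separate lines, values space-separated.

Answer: 7513/2160 3179/900 367/90 9731/2160
25147/7200 23131/6000 25193/6000 6829/1440
10009/2400 8327/2000 9521/2000 821/160
349/80 1909/400 1207/240 3907/720

Derivation:
After step 1:
  11/3 13/4 15/4 16/3
  5/2 19/5 18/5 19/4
  19/4 19/5 23/5 6
  4 11/2 5 6
After step 2:
  113/36 217/60 239/60 83/18
  883/240 339/100 41/10 1181/240
  301/80 449/100 23/5 427/80
  19/4 183/40 211/40 17/3
After step 3:
  7513/2160 3179/900 367/90 9731/2160
  25147/7200 23131/6000 25193/6000 6829/1440
  10009/2400 8327/2000 9521/2000 821/160
  349/80 1909/400 1207/240 3907/720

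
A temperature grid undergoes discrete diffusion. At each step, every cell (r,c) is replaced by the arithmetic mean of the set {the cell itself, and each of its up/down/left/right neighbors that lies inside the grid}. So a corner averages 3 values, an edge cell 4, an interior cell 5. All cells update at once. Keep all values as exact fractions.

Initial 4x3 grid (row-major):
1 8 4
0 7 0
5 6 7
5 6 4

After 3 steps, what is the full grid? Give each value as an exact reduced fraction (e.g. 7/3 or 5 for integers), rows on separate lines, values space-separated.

After step 1:
  3 5 4
  13/4 21/5 9/2
  4 31/5 17/4
  16/3 21/4 17/3
After step 2:
  15/4 81/20 9/2
  289/80 463/100 339/80
  1127/240 239/50 1237/240
  175/36 449/80 91/18
After step 3:
  913/240 1693/400 341/80
  10013/2400 2131/500 11113/2400
  32309/7200 9949/2000 34609/7200
  5461/1080 24371/4800 712/135

Answer: 913/240 1693/400 341/80
10013/2400 2131/500 11113/2400
32309/7200 9949/2000 34609/7200
5461/1080 24371/4800 712/135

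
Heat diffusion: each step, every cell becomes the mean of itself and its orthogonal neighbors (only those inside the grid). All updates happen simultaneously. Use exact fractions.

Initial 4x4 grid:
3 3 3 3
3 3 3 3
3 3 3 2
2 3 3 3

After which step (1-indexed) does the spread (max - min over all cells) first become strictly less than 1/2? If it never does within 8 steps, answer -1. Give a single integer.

Answer: 1

Derivation:
Step 1: max=3, min=8/3, spread=1/3
  -> spread < 1/2 first at step 1
Step 2: max=3, min=49/18, spread=5/18
Step 3: max=3, min=6013/2160, spread=467/2160
Step 4: max=857/288, min=182743/64800, spread=5041/32400
Step 5: max=1851/625, min=5489509/1944000, spread=1339207/9720000
Step 6: max=19115977/6480000, min=165532231/58320000, spread=3255781/29160000
Step 7: max=114259183/38880000, min=4976942533/1749600000, spread=82360351/874800000
Step 8: max=1139864191/388800000, min=149732510143/52488000000, spread=2074577821/26244000000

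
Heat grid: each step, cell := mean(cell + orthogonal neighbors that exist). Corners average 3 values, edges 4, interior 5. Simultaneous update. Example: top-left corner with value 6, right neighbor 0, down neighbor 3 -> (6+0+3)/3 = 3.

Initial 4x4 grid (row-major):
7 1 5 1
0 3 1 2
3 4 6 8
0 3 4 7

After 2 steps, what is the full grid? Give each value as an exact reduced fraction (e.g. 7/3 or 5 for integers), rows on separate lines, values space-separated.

Answer: 119/36 157/60 181/60 23/9
71/30 13/4 74/25 889/240
27/10 147/50 451/100 1181/240
13/6 271/80 1121/240 205/36

Derivation:
After step 1:
  8/3 4 2 8/3
  13/4 9/5 17/5 3
  7/4 19/5 23/5 23/4
  2 11/4 5 19/3
After step 2:
  119/36 157/60 181/60 23/9
  71/30 13/4 74/25 889/240
  27/10 147/50 451/100 1181/240
  13/6 271/80 1121/240 205/36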